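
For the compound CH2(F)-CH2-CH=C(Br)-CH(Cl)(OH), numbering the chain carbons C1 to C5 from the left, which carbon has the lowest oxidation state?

Tallying each carbon's bonds:
C1: 1C, 2H, 1F → 0 − 2 + 1 = -1
C2: 2C, 2H → 0 − 2 = -2
C3: 3C, 1H → 0 − 1 = -1
C4: 3C, 1Br → 0 + 1 = +1
C5: 1C, 1H, 1O, 1Cl → 0 − 1 + 1 + 1 = +1
The most reduced carbon is C2 at -2.

C2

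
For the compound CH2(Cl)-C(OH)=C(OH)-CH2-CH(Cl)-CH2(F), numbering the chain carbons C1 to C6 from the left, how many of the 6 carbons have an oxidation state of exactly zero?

Bonds to more-electronegative neighbours contribute +1 each, bonds to H or metals contribute −1 each, and C–C bonds contribute 0. Tallying each carbon:
C1: 1C, 2H, 1Cl → 0 − 2 + 1 = -1
C2: 3C, 1O → 0 + 1 = +1
C3: 3C, 1O → 0 + 1 = +1
C4: 2C, 2H → 0 − 2 = -2
C5: 2C, 1H, 1Cl → 0 − 1 + 1 = 0
C6: 1C, 2H, 1F → 0 − 2 + 1 = -1
1 carbon (C5) meets the condition.

1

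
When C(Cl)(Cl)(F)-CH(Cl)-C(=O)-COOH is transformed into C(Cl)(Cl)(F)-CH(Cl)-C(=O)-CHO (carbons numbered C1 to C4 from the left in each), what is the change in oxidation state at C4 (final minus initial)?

Before: C4 has 1 bond to C, 3 bonds to O → oxidation state +3.
After: C4 has 1 bond to C, 1 bond to H, 2 bonds to O → oxidation state +1.
Δ = +1 − (+3) = -2, so this is a reduction at C4.

-2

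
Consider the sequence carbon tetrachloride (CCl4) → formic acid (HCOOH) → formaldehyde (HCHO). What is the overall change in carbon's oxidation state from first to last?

Carbon oxidation states along the series — carbon tetrachloride: +4, formic acid: +2, formaldehyde: 0.
Net change = 0 − (+4) = -4.

-4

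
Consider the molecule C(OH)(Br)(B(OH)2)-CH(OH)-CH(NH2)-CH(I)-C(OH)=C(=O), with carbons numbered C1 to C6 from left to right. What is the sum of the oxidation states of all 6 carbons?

+4

Each bond to a more electronegative atom (O, N, halogen) counts +1, each bond to a less electronegative atom (H, metal, B, Si) counts −1, and each C–C bond counts 0. Tallying each carbon:
C1: 1C, 1O, 1Br, 1B → 0 + 1 + 1 − 1 = +1
C2: 2C, 1H, 1O → 0 − 1 + 1 = 0
C3: 2C, 1H, 1N → 0 − 1 + 1 = 0
C4: 2C, 1H, 1I → 0 − 1 + 1 = 0
C5: 3C, 1O → 0 + 1 = +1
C6: 2C, 2O → 0 + 2 = +2
Sum = +1 + 0 + 0 + 0 + 1 + 2 = +4.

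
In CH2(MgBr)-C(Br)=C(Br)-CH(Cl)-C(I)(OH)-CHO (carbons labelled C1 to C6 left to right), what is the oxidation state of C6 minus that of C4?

C6: 1C, 1H, 2O → 0 − 1 + 2 = +1
C4: 2C, 1H, 1Cl → 0 − 1 + 1 = 0
Difference: +1 − (0) = +1.

+1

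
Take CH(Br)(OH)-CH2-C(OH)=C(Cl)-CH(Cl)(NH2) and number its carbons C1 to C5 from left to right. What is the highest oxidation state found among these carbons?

+1

Bonds to more-electronegative neighbours contribute +1 each, bonds to H or metals contribute −1 each, and C–C bonds contribute 0. Tallying each carbon:
C1: 1C, 1H, 1O, 1Br → 0 − 1 + 1 + 1 = +1
C2: 2C, 2H → 0 − 2 = -2
C3: 3C, 1O → 0 + 1 = +1
C4: 3C, 1Cl → 0 + 1 = +1
C5: 1C, 1H, 1N, 1Cl → 0 − 1 + 1 + 1 = +1
The highest value is +1.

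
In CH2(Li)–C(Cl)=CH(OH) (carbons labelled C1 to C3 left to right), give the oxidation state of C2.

C2 has one bond to C (0), a double bond to C (2×0 = 0), one bond to Cl (+1).
Oxidation state = 0 + 0 + 1 = +1.

+1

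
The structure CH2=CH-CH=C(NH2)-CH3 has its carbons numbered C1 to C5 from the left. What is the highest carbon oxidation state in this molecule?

Tallying each carbon's bonds:
C1: 2C, 2H → 0 − 2 = -2
C2: 3C, 1H → 0 − 1 = -1
C3: 3C, 1H → 0 − 1 = -1
C4: 3C, 1N → 0 + 1 = +1
C5: 1C, 3H → 0 − 3 = -3
The highest value is +1.

+1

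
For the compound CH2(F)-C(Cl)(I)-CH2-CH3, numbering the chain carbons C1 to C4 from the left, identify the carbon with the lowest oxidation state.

Assign +1 per bond to O/N/halogen, −1 per bond to H or an electropositive element, and 0 per bond to carbon. Tallying each carbon:
C1: 1C, 2H, 1F → 0 − 2 + 1 = -1
C2: 2C, 1Cl, 1I → 0 + 1 + 1 = +2
C3: 2C, 2H → 0 − 2 = -2
C4: 1C, 3H → 0 − 3 = -3
The most reduced carbon is C4 at -3.

C4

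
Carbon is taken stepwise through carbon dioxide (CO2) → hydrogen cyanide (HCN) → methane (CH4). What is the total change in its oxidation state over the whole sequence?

Carbon oxidation states along the series — carbon dioxide: +4, hydrogen cyanide: +2, methane: -4.
Net change = -4 − (+4) = -8.

-8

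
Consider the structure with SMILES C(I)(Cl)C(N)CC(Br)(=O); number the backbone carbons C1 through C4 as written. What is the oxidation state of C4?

+3

C4 has one bond to C (0), one bond to Br (+1), a double bond to O (2×+1 = +2).
Oxidation state = 0 + 1 + 2 = +3.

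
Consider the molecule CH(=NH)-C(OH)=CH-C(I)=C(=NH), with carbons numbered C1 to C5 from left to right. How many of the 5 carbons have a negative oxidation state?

1

Each bond to a more electronegative atom (O, N, halogen) counts +1, each bond to a less electronegative atom (H, metal, B, Si) counts −1, and each C–C bond counts 0. Tallying each carbon:
C1: 1C, 1H, 2N → 0 − 1 + 2 = +1
C2: 3C, 1O → 0 + 1 = +1
C3: 3C, 1H → 0 − 1 = -1
C4: 3C, 1I → 0 + 1 = +1
C5: 2C, 2N → 0 + 2 = +2
1 carbon (C3) meets the condition.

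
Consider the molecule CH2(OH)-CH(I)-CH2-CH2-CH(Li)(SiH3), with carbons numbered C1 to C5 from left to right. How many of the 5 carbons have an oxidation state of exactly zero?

1

Tallying each carbon's bonds:
C1: 1C, 2H, 1O → 0 − 2 + 1 = -1
C2: 2C, 1H, 1I → 0 − 1 + 1 = 0
C3: 2C, 2H → 0 − 2 = -2
C4: 2C, 2H → 0 − 2 = -2
C5: 1C, 1H, 1Li, 1Si → 0 − 1 − 1 − 1 = -3
1 carbon (C2) meets the condition.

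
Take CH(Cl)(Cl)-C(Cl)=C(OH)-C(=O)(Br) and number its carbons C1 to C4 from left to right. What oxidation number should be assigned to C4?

C4 has one bond to C (0), a double bond to O (2×+1 = +2), one bond to Br (+1).
Oxidation state = 0 + 2 + 1 = +3.

+3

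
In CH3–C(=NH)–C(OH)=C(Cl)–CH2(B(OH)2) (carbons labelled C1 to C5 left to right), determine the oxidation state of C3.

Each bond to a more electronegative atom (O, N, halogen) counts +1, each bond to a less electronegative atom (H, metal, B, Si) counts −1, and each C–C bond counts 0.
C3 has one bond to C (0), a double bond to C (2×0 = 0), one bond to O (+1).
Oxidation state = 0 + 0 + 1 = +1.

+1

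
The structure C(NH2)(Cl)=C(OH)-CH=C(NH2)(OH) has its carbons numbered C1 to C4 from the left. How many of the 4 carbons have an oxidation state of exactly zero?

0

Assign +1 per bond to O/N/halogen, −1 per bond to H or an electropositive element, and 0 per bond to carbon. Tallying each carbon:
C1: 2C, 1N, 1Cl → 0 + 1 + 1 = +2
C2: 3C, 1O → 0 + 1 = +1
C3: 3C, 1H → 0 − 1 = -1
C4: 2C, 1O, 1N → 0 + 1 + 1 = +2
0 carbons meet the condition.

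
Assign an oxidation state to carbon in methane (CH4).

-4

The carbon has one bond to H (-1), one bond to H (-1), one bond to H (-1), one bond to H (-1).
Oxidation state = -1 − 1 − 1 − 1 = -4.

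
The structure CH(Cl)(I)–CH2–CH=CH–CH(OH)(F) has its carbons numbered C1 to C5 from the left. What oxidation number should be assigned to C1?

+1

Each bond to a more electronegative atom (O, N, halogen) counts +1, each bond to a less electronegative atom (H, metal, B, Si) counts −1, and each C–C bond counts 0.
C1 has one bond to C (0), one bond to Cl (+1), one bond to H (-1), one bond to I (+1).
Oxidation state = 0 + 1 − 1 + 1 = +1.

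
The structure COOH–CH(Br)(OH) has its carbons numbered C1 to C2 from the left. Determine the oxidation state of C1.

Assign +1 per bond to O/N/halogen, −1 per bond to H or an electropositive element, and 0 per bond to carbon.
C1 has one bond to C (0), a double bond to O (2×+1 = +2), one bond to O (+1).
Oxidation state = 0 + 2 + 1 = +3.

+3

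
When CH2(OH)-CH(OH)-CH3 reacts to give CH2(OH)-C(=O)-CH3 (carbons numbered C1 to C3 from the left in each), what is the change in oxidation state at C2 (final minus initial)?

+2

Before: C2 has 2 bonds to C, 1 bond to H, 1 bond to O → oxidation state 0.
After: C2 has 2 bonds to C, 2 bonds to O → oxidation state +2.
Δ = +2 − (0) = +2, so this is an oxidation at C2.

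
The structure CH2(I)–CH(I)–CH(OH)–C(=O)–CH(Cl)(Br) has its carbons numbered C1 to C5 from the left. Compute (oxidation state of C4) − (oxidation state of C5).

C4: 2C, 2O → 0 + 2 = +2
C5: 1C, 1H, 1Cl, 1Br → 0 − 1 + 1 + 1 = +1
Difference: +2 − (+1) = +1.

+1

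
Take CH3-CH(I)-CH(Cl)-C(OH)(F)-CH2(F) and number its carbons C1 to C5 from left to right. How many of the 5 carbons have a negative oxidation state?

Tallying each carbon's bonds:
C1: 1C, 3H → 0 − 3 = -3
C2: 2C, 1H, 1I → 0 − 1 + 1 = 0
C3: 2C, 1H, 1Cl → 0 − 1 + 1 = 0
C4: 2C, 1O, 1F → 0 + 1 + 1 = +2
C5: 1C, 2H, 1F → 0 − 2 + 1 = -1
2 carbons (C1, C5) meet the condition.

2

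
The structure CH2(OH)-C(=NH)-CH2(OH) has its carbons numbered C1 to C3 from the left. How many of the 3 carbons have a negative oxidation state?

Tallying each carbon's bonds:
C1: 1C, 2H, 1O → 0 − 2 + 1 = -1
C2: 2C, 2N → 0 + 2 = +2
C3: 1C, 2H, 1O → 0 − 2 + 1 = -1
2 carbons (C1, C3) meet the condition.

2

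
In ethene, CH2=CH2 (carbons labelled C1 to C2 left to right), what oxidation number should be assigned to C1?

C1 has one bond to H (-1), one bond to H (-1), a double bond to C (2×0 = 0).
Oxidation state = -1 − 1 + 0 = -2.

-2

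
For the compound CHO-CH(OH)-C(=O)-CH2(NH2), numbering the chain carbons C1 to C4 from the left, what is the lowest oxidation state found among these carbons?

-1

Assign +1 per bond to O/N/halogen, −1 per bond to H or an electropositive element, and 0 per bond to carbon. Tallying each carbon:
C1: 1C, 1H, 2O → 0 − 1 + 2 = +1
C2: 2C, 1H, 1O → 0 − 1 + 1 = 0
C3: 2C, 2O → 0 + 2 = +2
C4: 1C, 2H, 1N → 0 − 2 + 1 = -1
The lowest value is -1.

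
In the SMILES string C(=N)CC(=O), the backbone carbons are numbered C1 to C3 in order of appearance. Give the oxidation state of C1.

Count +1 for every bond to an atom more electronegative than carbon and −1 for every bond to one less electronegative; C–C bonds are 0.
C1 has one bond to C (0), one bond to H (-1), a double bond to N (2×+1 = +2).
Oxidation state = 0 − 1 + 2 = +1.

+1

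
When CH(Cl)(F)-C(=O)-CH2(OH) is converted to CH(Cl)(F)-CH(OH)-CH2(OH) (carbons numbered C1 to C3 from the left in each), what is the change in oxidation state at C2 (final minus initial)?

Before: C2 has 2 bonds to C, 2 bonds to O → oxidation state +2.
After: C2 has 2 bonds to C, 1 bond to H, 1 bond to O → oxidation state 0.
Δ = 0 − (+2) = -2, so this is a reduction at C2.

-2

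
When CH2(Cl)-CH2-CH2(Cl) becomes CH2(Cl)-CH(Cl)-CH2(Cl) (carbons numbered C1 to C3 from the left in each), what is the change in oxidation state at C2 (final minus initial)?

+2

Before: C2 has 2 bonds to C, 2 bonds to H → oxidation state -2.
After: C2 has 2 bonds to C, 1 bond to H, 1 bond to Cl → oxidation state 0.
Δ = 0 − (-2) = +2, so this is an oxidation at C2.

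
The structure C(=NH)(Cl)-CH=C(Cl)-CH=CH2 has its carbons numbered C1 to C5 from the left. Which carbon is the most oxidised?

Count +1 for every bond to an atom more electronegative than carbon and −1 for every bond to one less electronegative; C–C bonds are 0. Tallying each carbon:
C1: 1C, 2N, 1Cl → 0 + 2 + 1 = +3
C2: 3C, 1H → 0 − 1 = -1
C3: 3C, 1Cl → 0 + 1 = +1
C4: 3C, 1H → 0 − 1 = -1
C5: 2C, 2H → 0 − 2 = -2
The most oxidised carbon is C1 at +3.

C1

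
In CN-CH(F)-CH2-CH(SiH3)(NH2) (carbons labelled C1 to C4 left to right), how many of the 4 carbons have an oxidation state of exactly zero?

1

Tallying each carbon's bonds:
C1: 1C, 3N → 0 + 3 = +3
C2: 2C, 1H, 1F → 0 − 1 + 1 = 0
C3: 2C, 2H → 0 − 2 = -2
C4: 1C, 1H, 1N, 1Si → 0 − 1 + 1 − 1 = -1
1 carbon (C2) meets the condition.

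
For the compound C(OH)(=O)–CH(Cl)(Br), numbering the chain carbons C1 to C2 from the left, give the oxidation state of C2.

C2 has one bond to C (0), one bond to Cl (+1), one bond to Br (+1), one bond to H (-1).
Oxidation state = 0 + 1 + 1 − 1 = +1.

+1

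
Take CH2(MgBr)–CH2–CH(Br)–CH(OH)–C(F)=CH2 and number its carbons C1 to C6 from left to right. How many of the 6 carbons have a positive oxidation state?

1

Each bond to a more electronegative atom (O, N, halogen) counts +1, each bond to a less electronegative atom (H, metal, B, Si) counts −1, and each C–C bond counts 0. Tallying each carbon:
C1: 1C, 2H, 1Mg → 0 − 2 − 1 = -3
C2: 2C, 2H → 0 − 2 = -2
C3: 2C, 1H, 1Br → 0 − 1 + 1 = 0
C4: 2C, 1H, 1O → 0 − 1 + 1 = 0
C5: 3C, 1F → 0 + 1 = +1
C6: 2C, 2H → 0 − 2 = -2
1 carbon (C5) meets the condition.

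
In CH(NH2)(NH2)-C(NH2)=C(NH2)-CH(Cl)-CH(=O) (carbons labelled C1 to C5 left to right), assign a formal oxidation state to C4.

C4 has one bond to C (0), one bond to C (0), one bond to H (-1), one bond to Cl (+1).
Oxidation state = 0 + 0 − 1 + 1 = 0.

0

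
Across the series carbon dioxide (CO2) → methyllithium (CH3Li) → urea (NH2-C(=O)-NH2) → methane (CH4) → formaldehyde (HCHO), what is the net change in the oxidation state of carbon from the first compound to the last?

Carbon oxidation states along the series — carbon dioxide: +4, methyllithium: -4, urea: +4, methane: -4, formaldehyde: 0.
Net change = 0 − (+4) = -4.

-4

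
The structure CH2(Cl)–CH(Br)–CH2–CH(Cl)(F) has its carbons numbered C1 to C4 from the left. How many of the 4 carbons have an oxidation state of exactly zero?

1

Count +1 for every bond to an atom more electronegative than carbon and −1 for every bond to one less electronegative; C–C bonds are 0. Tallying each carbon:
C1: 1C, 2H, 1Cl → 0 − 2 + 1 = -1
C2: 2C, 1H, 1Br → 0 − 1 + 1 = 0
C3: 2C, 2H → 0 − 2 = -2
C4: 1C, 1H, 1F, 1Cl → 0 − 1 + 1 + 1 = +1
1 carbon (C2) meets the condition.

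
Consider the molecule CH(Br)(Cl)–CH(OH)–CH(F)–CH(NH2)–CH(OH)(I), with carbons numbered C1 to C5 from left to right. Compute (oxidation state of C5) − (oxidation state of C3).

+1

C5: 1C, 1H, 1O, 1I → 0 − 1 + 1 + 1 = +1
C3: 2C, 1H, 1F → 0 − 1 + 1 = 0
Difference: +1 − (0) = +1.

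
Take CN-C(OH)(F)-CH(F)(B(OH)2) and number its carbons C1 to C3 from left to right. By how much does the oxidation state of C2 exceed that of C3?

+3

C2: 2C, 1O, 1F → 0 + 1 + 1 = +2
C3: 1C, 1H, 1F, 1B → 0 − 1 + 1 − 1 = -1
Difference: +2 − (-1) = +3.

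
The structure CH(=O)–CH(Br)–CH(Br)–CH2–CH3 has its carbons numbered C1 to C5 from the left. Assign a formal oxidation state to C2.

C2 has one bond to C (0), one bond to C (0), one bond to Br (+1), one bond to H (-1).
Oxidation state = 0 + 0 + 1 − 1 = 0.

0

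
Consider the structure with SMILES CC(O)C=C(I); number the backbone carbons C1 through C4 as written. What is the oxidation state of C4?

Assign +1 per bond to O/N/halogen, −1 per bond to H or an electropositive element, and 0 per bond to carbon.
C4 has a double bond to C (2×0 = 0), one bond to H (-1), one bond to I (+1).
Oxidation state = 0 − 1 + 1 = 0.

0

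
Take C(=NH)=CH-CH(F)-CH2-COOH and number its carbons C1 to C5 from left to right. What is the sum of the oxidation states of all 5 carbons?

+2

Assign +1 per bond to O/N/halogen, −1 per bond to H or an electropositive element, and 0 per bond to carbon. Tallying each carbon:
C1: 2C, 2N → 0 + 2 = +2
C2: 3C, 1H → 0 − 1 = -1
C3: 2C, 1H, 1F → 0 − 1 + 1 = 0
C4: 2C, 2H → 0 − 2 = -2
C5: 1C, 3O → 0 + 3 = +3
Sum = +2 − 1 + 0 − 2 + 3 = +2.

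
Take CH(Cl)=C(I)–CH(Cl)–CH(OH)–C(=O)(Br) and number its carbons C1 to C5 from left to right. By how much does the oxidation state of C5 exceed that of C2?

C5: 1C, 2O, 1Br → 0 + 2 + 1 = +3
C2: 3C, 1I → 0 + 1 = +1
Difference: +3 − (+1) = +2.

+2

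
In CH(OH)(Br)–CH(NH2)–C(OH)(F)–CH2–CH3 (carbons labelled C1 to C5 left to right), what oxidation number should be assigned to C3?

+2

C3 has one bond to C (0), one bond to C (0), one bond to O (+1), one bond to F (+1).
Oxidation state = 0 + 0 + 1 + 1 = +2.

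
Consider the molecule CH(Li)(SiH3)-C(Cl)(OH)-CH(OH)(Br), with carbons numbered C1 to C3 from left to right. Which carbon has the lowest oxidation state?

Tallying each carbon's bonds:
C1: 1C, 1H, 1Li, 1Si → 0 − 1 − 1 − 1 = -3
C2: 2C, 1O, 1Cl → 0 + 1 + 1 = +2
C3: 1C, 1H, 1O, 1Br → 0 − 1 + 1 + 1 = +1
The most reduced carbon is C1 at -3.

C1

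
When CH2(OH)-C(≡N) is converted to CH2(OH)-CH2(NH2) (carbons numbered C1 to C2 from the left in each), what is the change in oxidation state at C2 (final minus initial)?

Before: C2 has 1 bond to C, 3 bonds to N → oxidation state +3.
After: C2 has 1 bond to C, 2 bonds to H, 1 bond to N → oxidation state -1.
Δ = -1 − (+3) = -4, so this is a reduction at C2.

-4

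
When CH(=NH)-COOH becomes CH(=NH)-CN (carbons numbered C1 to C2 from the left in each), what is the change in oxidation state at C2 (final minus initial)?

Before: C2 has 1 bond to C, 3 bonds to O → oxidation state +3.
After: C2 has 1 bond to C, 3 bonds to N → oxidation state +3.
Δ = +3 − (+3) = 0, so no net redox change at C2.

0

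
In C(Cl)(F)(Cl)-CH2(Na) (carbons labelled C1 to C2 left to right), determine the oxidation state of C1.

C1 has one bond to C (0), one bond to Cl (+1), one bond to F (+1), one bond to Cl (+1).
Oxidation state = 0 + 1 + 1 + 1 = +3.

+3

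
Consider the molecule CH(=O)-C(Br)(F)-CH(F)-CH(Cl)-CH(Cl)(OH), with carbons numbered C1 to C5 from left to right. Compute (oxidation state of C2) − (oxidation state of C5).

C2: 2C, 1F, 1Br → 0 + 1 + 1 = +2
C5: 1C, 1H, 1O, 1Cl → 0 − 1 + 1 + 1 = +1
Difference: +2 − (+1) = +1.

+1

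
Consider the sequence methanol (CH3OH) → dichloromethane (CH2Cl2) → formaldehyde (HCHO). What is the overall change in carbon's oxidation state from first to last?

+2

Carbon oxidation states along the series — methanol: -2, dichloromethane: 0, formaldehyde: 0.
Net change = 0 − (-2) = +2.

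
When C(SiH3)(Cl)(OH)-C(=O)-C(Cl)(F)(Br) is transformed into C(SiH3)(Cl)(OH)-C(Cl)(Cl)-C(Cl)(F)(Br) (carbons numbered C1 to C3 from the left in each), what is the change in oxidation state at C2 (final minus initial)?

Before: C2 has 2 bonds to C, 2 bonds to O → oxidation state +2.
After: C2 has 2 bonds to C, 2 bonds to Cl → oxidation state +2.
Δ = +2 − (+2) = 0, so no net redox change at C2.

0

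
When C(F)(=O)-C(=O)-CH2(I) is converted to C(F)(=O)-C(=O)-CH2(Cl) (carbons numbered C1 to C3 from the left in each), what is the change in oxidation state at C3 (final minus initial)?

Before: C3 has 1 bond to C, 2 bonds to H, 1 bond to I → oxidation state -1.
After: C3 has 1 bond to C, 2 bonds to H, 1 bond to Cl → oxidation state -1.
Δ = -1 − (-1) = 0, so no net redox change at C3.

0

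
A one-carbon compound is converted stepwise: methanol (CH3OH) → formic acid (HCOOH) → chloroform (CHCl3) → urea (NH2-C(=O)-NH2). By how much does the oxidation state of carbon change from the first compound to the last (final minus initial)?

Carbon oxidation states along the series — methanol: -2, formic acid: +2, chloroform: +2, urea: +4.
Net change = +4 − (-2) = +6.

+6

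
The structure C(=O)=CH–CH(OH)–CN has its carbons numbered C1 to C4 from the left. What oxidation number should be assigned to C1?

+2

C1 has a double bond to C (2×0 = 0), a double bond to O (2×+1 = +2).
Oxidation state = 0 + 2 = +2.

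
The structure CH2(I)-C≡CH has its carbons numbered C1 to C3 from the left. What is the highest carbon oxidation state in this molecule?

Bonds to more-electronegative neighbours contribute +1 each, bonds to H or metals contribute −1 each, and C–C bonds contribute 0. Tallying each carbon:
C1: 1C, 2H, 1I → 0 − 2 + 1 = -1
C2: 4C → 0 = 0
C3: 3C, 1H → 0 − 1 = -1
The highest value is 0.

0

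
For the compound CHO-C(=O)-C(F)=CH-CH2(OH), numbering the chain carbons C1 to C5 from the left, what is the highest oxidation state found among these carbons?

Tallying each carbon's bonds:
C1: 1C, 1H, 2O → 0 − 1 + 2 = +1
C2: 2C, 2O → 0 + 2 = +2
C3: 3C, 1F → 0 + 1 = +1
C4: 3C, 1H → 0 − 1 = -1
C5: 1C, 2H, 1O → 0 − 2 + 1 = -1
The highest value is +2.

+2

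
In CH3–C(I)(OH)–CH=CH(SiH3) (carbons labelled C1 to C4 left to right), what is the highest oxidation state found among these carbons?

Tallying each carbon's bonds:
C1: 1C, 3H → 0 − 3 = -3
C2: 2C, 1O, 1I → 0 + 1 + 1 = +2
C3: 3C, 1H → 0 − 1 = -1
C4: 2C, 1H, 1Si → 0 − 1 − 1 = -2
The highest value is +2.

+2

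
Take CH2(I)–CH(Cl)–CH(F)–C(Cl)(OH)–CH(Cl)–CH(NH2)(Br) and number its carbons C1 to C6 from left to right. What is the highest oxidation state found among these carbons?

+2

Tallying each carbon's bonds:
C1: 1C, 2H, 1I → 0 − 2 + 1 = -1
C2: 2C, 1H, 1Cl → 0 − 1 + 1 = 0
C3: 2C, 1H, 1F → 0 − 1 + 1 = 0
C4: 2C, 1O, 1Cl → 0 + 1 + 1 = +2
C5: 2C, 1H, 1Cl → 0 − 1 + 1 = 0
C6: 1C, 1H, 1N, 1Br → 0 − 1 + 1 + 1 = +1
The highest value is +2.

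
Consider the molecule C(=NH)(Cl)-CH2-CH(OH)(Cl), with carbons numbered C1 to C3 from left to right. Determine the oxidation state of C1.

+3

Bonds to more-electronegative neighbours contribute +1 each, bonds to H or metals contribute −1 each, and C–C bonds contribute 0.
C1 has one bond to C (0), a double bond to N (2×+1 = +2), one bond to Cl (+1).
Oxidation state = 0 + 2 + 1 = +3.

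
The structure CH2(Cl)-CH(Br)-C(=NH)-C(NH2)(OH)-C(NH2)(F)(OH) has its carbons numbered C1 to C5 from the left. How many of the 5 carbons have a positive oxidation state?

3

Each bond to a more electronegative atom (O, N, halogen) counts +1, each bond to a less electronegative atom (H, metal, B, Si) counts −1, and each C–C bond counts 0. Tallying each carbon:
C1: 1C, 2H, 1Cl → 0 − 2 + 1 = -1
C2: 2C, 1H, 1Br → 0 − 1 + 1 = 0
C3: 2C, 2N → 0 + 2 = +2
C4: 2C, 1O, 1N → 0 + 1 + 1 = +2
C5: 1C, 1O, 1N, 1F → 0 + 1 + 1 + 1 = +3
3 carbons (C3, C4, C5) meet the condition.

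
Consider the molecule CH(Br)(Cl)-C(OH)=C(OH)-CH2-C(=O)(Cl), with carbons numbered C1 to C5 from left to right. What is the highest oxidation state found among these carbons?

Tallying each carbon's bonds:
C1: 1C, 1H, 1Cl, 1Br → 0 − 1 + 1 + 1 = +1
C2: 3C, 1O → 0 + 1 = +1
C3: 3C, 1O → 0 + 1 = +1
C4: 2C, 2H → 0 − 2 = -2
C5: 1C, 2O, 1Cl → 0 + 2 + 1 = +3
The highest value is +3.

+3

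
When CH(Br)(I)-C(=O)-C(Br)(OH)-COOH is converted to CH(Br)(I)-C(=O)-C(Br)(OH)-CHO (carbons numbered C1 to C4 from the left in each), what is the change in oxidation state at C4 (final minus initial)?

-2

Before: C4 has 1 bond to C, 3 bonds to O → oxidation state +3.
After: C4 has 1 bond to C, 1 bond to H, 2 bonds to O → oxidation state +1.
Δ = +1 − (+3) = -2, so this is a reduction at C4.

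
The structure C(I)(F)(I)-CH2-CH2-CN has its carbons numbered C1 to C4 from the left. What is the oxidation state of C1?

+3

Assign +1 per bond to O/N/halogen, −1 per bond to H or an electropositive element, and 0 per bond to carbon.
C1 has one bond to C (0), one bond to I (+1), one bond to F (+1), one bond to I (+1).
Oxidation state = 0 + 1 + 1 + 1 = +3.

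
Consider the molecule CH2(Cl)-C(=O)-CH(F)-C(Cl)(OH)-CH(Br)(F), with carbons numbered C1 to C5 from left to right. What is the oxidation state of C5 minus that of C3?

+1

C5: 1C, 1H, 1F, 1Br → 0 − 1 + 1 + 1 = +1
C3: 2C, 1H, 1F → 0 − 1 + 1 = 0
Difference: +1 − (0) = +1.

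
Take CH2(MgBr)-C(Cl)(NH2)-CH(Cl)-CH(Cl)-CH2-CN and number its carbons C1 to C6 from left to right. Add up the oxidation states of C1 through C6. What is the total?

0

Tallying each carbon's bonds:
C1: 1C, 2H, 1Mg → 0 − 2 − 1 = -3
C2: 2C, 1N, 1Cl → 0 + 1 + 1 = +2
C3: 2C, 1H, 1Cl → 0 − 1 + 1 = 0
C4: 2C, 1H, 1Cl → 0 − 1 + 1 = 0
C5: 2C, 2H → 0 − 2 = -2
C6: 1C, 3N → 0 + 3 = +3
Sum = -3 + 2 + 0 + 0 − 2 + 3 = 0.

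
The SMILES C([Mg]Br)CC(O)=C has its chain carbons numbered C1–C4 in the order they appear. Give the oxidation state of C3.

+1

C3 has one bond to C (0), a double bond to C (2×0 = 0), one bond to O (+1).
Oxidation state = 0 + 0 + 1 = +1.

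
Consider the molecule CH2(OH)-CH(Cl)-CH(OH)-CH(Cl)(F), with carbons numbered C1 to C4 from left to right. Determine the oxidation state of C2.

Assign +1 per bond to O/N/halogen, −1 per bond to H or an electropositive element, and 0 per bond to carbon.
C2 has one bond to C (0), one bond to C (0), one bond to H (-1), one bond to Cl (+1).
Oxidation state = 0 + 0 − 1 + 1 = 0.

0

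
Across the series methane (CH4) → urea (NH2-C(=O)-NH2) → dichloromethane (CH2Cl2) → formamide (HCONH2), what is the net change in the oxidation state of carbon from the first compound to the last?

Carbon oxidation states along the series — methane: -4, urea: +4, dichloromethane: 0, formamide: +2.
Net change = +2 − (-4) = +6.

+6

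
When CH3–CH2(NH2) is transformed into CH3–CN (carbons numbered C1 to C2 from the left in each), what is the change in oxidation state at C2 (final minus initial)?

+4

Before: C2 has 1 bond to C, 2 bonds to H, 1 bond to N → oxidation state -1.
After: C2 has 1 bond to C, 3 bonds to N → oxidation state +3.
Δ = +3 − (-1) = +4, so this is an oxidation at C2.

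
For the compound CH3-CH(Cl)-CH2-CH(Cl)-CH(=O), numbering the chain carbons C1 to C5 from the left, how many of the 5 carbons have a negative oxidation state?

2

Tallying each carbon's bonds:
C1: 1C, 3H → 0 − 3 = -3
C2: 2C, 1H, 1Cl → 0 − 1 + 1 = 0
C3: 2C, 2H → 0 − 2 = -2
C4: 2C, 1H, 1Cl → 0 − 1 + 1 = 0
C5: 1C, 1H, 2O → 0 − 1 + 2 = +1
2 carbons (C1, C3) meet the condition.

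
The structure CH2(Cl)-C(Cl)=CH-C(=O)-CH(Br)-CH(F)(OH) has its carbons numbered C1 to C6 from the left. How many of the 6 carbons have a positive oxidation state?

3

Tallying each carbon's bonds:
C1: 1C, 2H, 1Cl → 0 − 2 + 1 = -1
C2: 3C, 1Cl → 0 + 1 = +1
C3: 3C, 1H → 0 − 1 = -1
C4: 2C, 2O → 0 + 2 = +2
C5: 2C, 1H, 1Br → 0 − 1 + 1 = 0
C6: 1C, 1H, 1O, 1F → 0 − 1 + 1 + 1 = +1
3 carbons (C2, C4, C6) meet the condition.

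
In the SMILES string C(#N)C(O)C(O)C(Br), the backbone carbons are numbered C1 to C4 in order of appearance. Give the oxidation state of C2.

0

C2 has one bond to C (0), one bond to C (0), one bond to O (+1), one bond to H (-1).
Oxidation state = 0 + 0 + 1 − 1 = 0.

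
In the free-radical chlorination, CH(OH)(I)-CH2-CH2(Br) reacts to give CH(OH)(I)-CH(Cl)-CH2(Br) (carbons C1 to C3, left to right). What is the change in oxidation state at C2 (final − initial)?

Before: C2 has 2 bonds to C, 2 bonds to H → oxidation state -2.
After: C2 has 2 bonds to C, 1 bond to H, 1 bond to Cl → oxidation state 0.
Δ = 0 − (-2) = +2, so this is an oxidation at C2.

+2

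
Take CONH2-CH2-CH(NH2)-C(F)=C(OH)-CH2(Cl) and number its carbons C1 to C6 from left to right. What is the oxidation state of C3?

0

Count +1 for every bond to an atom more electronegative than carbon and −1 for every bond to one less electronegative; C–C bonds are 0.
C3 has one bond to C (0), one bond to C (0), one bond to N (+1), one bond to H (-1).
Oxidation state = 0 + 0 + 1 − 1 = 0.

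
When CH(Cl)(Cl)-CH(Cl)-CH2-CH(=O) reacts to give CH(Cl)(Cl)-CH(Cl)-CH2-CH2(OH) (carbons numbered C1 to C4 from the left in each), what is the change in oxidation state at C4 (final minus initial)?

Before: C4 has 1 bond to C, 1 bond to H, 2 bonds to O → oxidation state +1.
After: C4 has 1 bond to C, 2 bonds to H, 1 bond to O → oxidation state -1.
Δ = -1 − (+1) = -2, so this is a reduction at C4.

-2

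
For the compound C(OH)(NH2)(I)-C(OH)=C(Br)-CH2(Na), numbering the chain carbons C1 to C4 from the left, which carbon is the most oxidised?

Tallying each carbon's bonds:
C1: 1C, 1O, 1N, 1I → 0 + 1 + 1 + 1 = +3
C2: 3C, 1O → 0 + 1 = +1
C3: 3C, 1Br → 0 + 1 = +1
C4: 1C, 2H, 1Na → 0 − 2 − 1 = -3
The most oxidised carbon is C1 at +3.

C1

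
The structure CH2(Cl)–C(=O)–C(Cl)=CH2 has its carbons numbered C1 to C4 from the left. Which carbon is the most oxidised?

C2

Tallying each carbon's bonds:
C1: 1C, 2H, 1Cl → 0 − 2 + 1 = -1
C2: 2C, 2O → 0 + 2 = +2
C3: 3C, 1Cl → 0 + 1 = +1
C4: 2C, 2H → 0 − 2 = -2
The most oxidised carbon is C2 at +2.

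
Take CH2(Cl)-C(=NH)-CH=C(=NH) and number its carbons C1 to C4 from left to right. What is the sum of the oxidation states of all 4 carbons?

Tallying each carbon's bonds:
C1: 1C, 2H, 1Cl → 0 − 2 + 1 = -1
C2: 2C, 2N → 0 + 2 = +2
C3: 3C, 1H → 0 − 1 = -1
C4: 2C, 2N → 0 + 2 = +2
Sum = -1 + 2 − 1 + 2 = +2.

+2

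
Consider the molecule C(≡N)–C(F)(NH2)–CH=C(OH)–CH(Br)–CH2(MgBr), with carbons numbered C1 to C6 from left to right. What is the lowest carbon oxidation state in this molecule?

-3

Tallying each carbon's bonds:
C1: 1C, 3N → 0 + 3 = +3
C2: 2C, 1N, 1F → 0 + 1 + 1 = +2
C3: 3C, 1H → 0 − 1 = -1
C4: 3C, 1O → 0 + 1 = +1
C5: 2C, 1H, 1Br → 0 − 1 + 1 = 0
C6: 1C, 2H, 1Mg → 0 − 2 − 1 = -3
The lowest value is -3.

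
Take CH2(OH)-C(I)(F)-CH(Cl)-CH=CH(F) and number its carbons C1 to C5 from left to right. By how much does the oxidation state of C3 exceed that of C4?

C3: 2C, 1H, 1Cl → 0 − 1 + 1 = 0
C4: 3C, 1H → 0 − 1 = -1
Difference: 0 − (-1) = +1.

+1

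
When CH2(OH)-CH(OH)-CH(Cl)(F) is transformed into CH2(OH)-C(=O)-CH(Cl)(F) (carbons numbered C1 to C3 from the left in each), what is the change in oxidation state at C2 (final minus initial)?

Before: C2 has 2 bonds to C, 1 bond to H, 1 bond to O → oxidation state 0.
After: C2 has 2 bonds to C, 2 bonds to O → oxidation state +2.
Δ = +2 − (0) = +2, so this is an oxidation at C2.

+2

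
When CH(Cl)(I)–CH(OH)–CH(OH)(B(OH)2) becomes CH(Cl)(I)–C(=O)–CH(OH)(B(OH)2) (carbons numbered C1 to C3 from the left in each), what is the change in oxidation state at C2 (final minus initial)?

+2

Before: C2 has 2 bonds to C, 1 bond to H, 1 bond to O → oxidation state 0.
After: C2 has 2 bonds to C, 2 bonds to O → oxidation state +2.
Δ = +2 − (0) = +2, so this is an oxidation at C2.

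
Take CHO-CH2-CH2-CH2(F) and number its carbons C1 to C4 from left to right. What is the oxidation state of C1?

+1

Each bond to a more electronegative atom (O, N, halogen) counts +1, each bond to a less electronegative atom (H, metal, B, Si) counts −1, and each C–C bond counts 0.
C1 has one bond to C (0), a double bond to O (2×+1 = +2), one bond to H (-1).
Oxidation state = 0 + 2 − 1 = +1.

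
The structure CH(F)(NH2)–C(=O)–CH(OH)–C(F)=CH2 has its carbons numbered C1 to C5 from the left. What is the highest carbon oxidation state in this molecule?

+2

Count +1 for every bond to an atom more electronegative than carbon and −1 for every bond to one less electronegative; C–C bonds are 0. Tallying each carbon:
C1: 1C, 1H, 1N, 1F → 0 − 1 + 1 + 1 = +1
C2: 2C, 2O → 0 + 2 = +2
C3: 2C, 1H, 1O → 0 − 1 + 1 = 0
C4: 3C, 1F → 0 + 1 = +1
C5: 2C, 2H → 0 − 2 = -2
The highest value is +2.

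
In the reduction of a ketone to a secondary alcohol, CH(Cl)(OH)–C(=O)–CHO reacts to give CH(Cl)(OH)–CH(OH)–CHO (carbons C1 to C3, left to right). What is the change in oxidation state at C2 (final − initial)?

Before: C2 has 2 bonds to C, 2 bonds to O → oxidation state +2.
After: C2 has 2 bonds to C, 1 bond to H, 1 bond to O → oxidation state 0.
Δ = 0 − (+2) = -2, so this is a reduction at C2.

-2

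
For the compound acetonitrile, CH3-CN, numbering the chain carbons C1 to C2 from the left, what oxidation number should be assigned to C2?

+3

Count +1 for every bond to an atom more electronegative than carbon and −1 for every bond to one less electronegative; C–C bonds are 0.
C2 has a triple bond to N (3×+1 = +3), one bond to C (0).
Oxidation state = +3 + 0 = +3.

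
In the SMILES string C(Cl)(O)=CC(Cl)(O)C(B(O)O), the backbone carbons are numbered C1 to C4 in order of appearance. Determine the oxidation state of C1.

+2

Assign +1 per bond to O/N/halogen, −1 per bond to H or an electropositive element, and 0 per bond to carbon.
C1 has a double bond to C (2×0 = 0), one bond to Cl (+1), one bond to O (+1).
Oxidation state = 0 + 1 + 1 = +2.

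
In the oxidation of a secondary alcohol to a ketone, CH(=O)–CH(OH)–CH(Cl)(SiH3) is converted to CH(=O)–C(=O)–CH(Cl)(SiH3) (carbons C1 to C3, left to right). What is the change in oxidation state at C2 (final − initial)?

+2

Before: C2 has 2 bonds to C, 1 bond to H, 1 bond to O → oxidation state 0.
After: C2 has 2 bonds to C, 2 bonds to O → oxidation state +2.
Δ = +2 − (0) = +2, so this is an oxidation at C2.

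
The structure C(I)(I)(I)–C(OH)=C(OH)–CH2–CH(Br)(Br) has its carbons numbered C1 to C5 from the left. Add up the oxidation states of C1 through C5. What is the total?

+4

Tallying each carbon's bonds:
C1: 1C, 3I → 0 + 3 = +3
C2: 3C, 1O → 0 + 1 = +1
C3: 3C, 1O → 0 + 1 = +1
C4: 2C, 2H → 0 − 2 = -2
C5: 1C, 1H, 2Br → 0 − 1 + 2 = +1
Sum = +3 + 1 + 1 − 2 + 1 = +4.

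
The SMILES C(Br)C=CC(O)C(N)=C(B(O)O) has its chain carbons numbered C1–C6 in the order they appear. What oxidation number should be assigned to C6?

-2

C6 has a double bond to C (2×0 = 0), one bond to B (-1), one bond to H (-1).
Oxidation state = 0 − 1 − 1 = -2.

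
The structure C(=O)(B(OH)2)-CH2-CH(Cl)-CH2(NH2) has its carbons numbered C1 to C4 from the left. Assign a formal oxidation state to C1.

+1

C1 has one bond to C (0), a double bond to O (2×+1 = +2), one bond to B (-1).
Oxidation state = 0 + 2 − 1 = +1.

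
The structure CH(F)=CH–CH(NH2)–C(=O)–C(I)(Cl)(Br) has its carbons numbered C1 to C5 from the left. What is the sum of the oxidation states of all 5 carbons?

Tallying each carbon's bonds:
C1: 2C, 1H, 1F → 0 − 1 + 1 = 0
C2: 3C, 1H → 0 − 1 = -1
C3: 2C, 1H, 1N → 0 − 1 + 1 = 0
C4: 2C, 2O → 0 + 2 = +2
C5: 1C, 1Cl, 1Br, 1I → 0 + 1 + 1 + 1 = +3
Sum = 0 − 1 + 0 + 2 + 3 = +4.

+4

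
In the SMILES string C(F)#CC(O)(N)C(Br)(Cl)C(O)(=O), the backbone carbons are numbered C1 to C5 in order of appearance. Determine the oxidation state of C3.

+2

Assign +1 per bond to O/N/halogen, −1 per bond to H or an electropositive element, and 0 per bond to carbon.
C3 has one bond to C (0), one bond to C (0), one bond to O (+1), one bond to N (+1).
Oxidation state = 0 + 0 + 1 + 1 = +2.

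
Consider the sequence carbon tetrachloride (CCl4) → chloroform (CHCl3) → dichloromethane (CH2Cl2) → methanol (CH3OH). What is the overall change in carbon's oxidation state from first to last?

-6

Carbon oxidation states along the series — carbon tetrachloride: +4, chloroform: +2, dichloromethane: 0, methanol: -2.
Net change = -2 − (+4) = -6.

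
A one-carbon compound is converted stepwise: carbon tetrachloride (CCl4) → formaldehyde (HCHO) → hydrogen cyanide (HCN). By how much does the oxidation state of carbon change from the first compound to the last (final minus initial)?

-2

Carbon oxidation states along the series — carbon tetrachloride: +4, formaldehyde: 0, hydrogen cyanide: +2.
Net change = +2 − (+4) = -2.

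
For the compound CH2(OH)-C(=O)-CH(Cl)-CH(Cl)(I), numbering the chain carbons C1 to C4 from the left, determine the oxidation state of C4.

C4 has one bond to C (0), one bond to H (-1), one bond to Cl (+1), one bond to I (+1).
Oxidation state = 0 − 1 + 1 + 1 = +1.

+1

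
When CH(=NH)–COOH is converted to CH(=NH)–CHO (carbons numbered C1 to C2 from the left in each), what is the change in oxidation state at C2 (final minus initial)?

Before: C2 has 1 bond to C, 3 bonds to O → oxidation state +3.
After: C2 has 1 bond to C, 1 bond to H, 2 bonds to O → oxidation state +1.
Δ = +1 − (+3) = -2, so this is a reduction at C2.

-2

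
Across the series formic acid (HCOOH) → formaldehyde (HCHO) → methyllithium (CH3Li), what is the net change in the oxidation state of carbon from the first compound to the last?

Carbon oxidation states along the series — formic acid: +2, formaldehyde: 0, methyllithium: -4.
Net change = -4 − (+2) = -6.

-6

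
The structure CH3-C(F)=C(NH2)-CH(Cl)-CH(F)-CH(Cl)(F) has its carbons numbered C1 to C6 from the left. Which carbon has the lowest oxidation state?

C1

Each bond to a more electronegative atom (O, N, halogen) counts +1, each bond to a less electronegative atom (H, metal, B, Si) counts −1, and each C–C bond counts 0. Tallying each carbon:
C1: 1C, 3H → 0 − 3 = -3
C2: 3C, 1F → 0 + 1 = +1
C3: 3C, 1N → 0 + 1 = +1
C4: 2C, 1H, 1Cl → 0 − 1 + 1 = 0
C5: 2C, 1H, 1F → 0 − 1 + 1 = 0
C6: 1C, 1H, 1F, 1Cl → 0 − 1 + 1 + 1 = +1
The most reduced carbon is C1 at -3.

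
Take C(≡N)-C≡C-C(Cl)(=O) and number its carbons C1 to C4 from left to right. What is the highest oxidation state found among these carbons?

Tallying each carbon's bonds:
C1: 1C, 3N → 0 + 3 = +3
C2: 4C → 0 = 0
C3: 4C → 0 = 0
C4: 1C, 2O, 1Cl → 0 + 2 + 1 = +3
The highest value is +3.

+3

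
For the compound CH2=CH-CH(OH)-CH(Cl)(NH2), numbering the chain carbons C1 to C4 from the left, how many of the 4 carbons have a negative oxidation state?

2

Tallying each carbon's bonds:
C1: 2C, 2H → 0 − 2 = -2
C2: 3C, 1H → 0 − 1 = -1
C3: 2C, 1H, 1O → 0 − 1 + 1 = 0
C4: 1C, 1H, 1N, 1Cl → 0 − 1 + 1 + 1 = +1
2 carbons (C1, C2) meet the condition.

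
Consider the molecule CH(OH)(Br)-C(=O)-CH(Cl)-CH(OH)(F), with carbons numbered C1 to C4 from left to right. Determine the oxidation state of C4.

+1

Each bond to a more electronegative atom (O, N, halogen) counts +1, each bond to a less electronegative atom (H, metal, B, Si) counts −1, and each C–C bond counts 0.
C4 has one bond to C (0), one bond to O (+1), one bond to F (+1), one bond to H (-1).
Oxidation state = 0 + 1 + 1 − 1 = +1.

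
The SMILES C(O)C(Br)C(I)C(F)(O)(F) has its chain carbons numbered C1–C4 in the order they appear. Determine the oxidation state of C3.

Bonds to more-electronegative neighbours contribute +1 each, bonds to H or metals contribute −1 each, and C–C bonds contribute 0.
C3 has one bond to C (0), one bond to C (0), one bond to I (+1), one bond to H (-1).
Oxidation state = 0 + 0 + 1 − 1 = 0.

0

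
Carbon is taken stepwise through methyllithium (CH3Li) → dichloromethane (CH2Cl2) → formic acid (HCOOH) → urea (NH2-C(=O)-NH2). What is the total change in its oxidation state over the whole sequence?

+8

Carbon oxidation states along the series — methyllithium: -4, dichloromethane: 0, formic acid: +2, urea: +4.
Net change = +4 − (-4) = +8.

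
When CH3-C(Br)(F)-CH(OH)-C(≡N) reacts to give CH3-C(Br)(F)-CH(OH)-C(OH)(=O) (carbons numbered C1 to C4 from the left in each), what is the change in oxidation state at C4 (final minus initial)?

0

Before: C4 has 1 bond to C, 3 bonds to N → oxidation state +3.
After: C4 has 1 bond to C, 3 bonds to O → oxidation state +3.
Δ = +3 − (+3) = 0, so no net redox change at C4.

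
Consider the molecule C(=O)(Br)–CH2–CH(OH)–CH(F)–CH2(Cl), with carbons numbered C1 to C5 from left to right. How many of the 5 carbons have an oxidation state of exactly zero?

Tallying each carbon's bonds:
C1: 1C, 2O, 1Br → 0 + 2 + 1 = +3
C2: 2C, 2H → 0 − 2 = -2
C3: 2C, 1H, 1O → 0 − 1 + 1 = 0
C4: 2C, 1H, 1F → 0 − 1 + 1 = 0
C5: 1C, 2H, 1Cl → 0 − 2 + 1 = -1
2 carbons (C3, C4) meet the condition.

2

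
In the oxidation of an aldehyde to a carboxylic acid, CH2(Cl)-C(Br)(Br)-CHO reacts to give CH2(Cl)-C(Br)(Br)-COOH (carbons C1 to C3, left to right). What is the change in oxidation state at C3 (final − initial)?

Before: C3 has 1 bond to C, 1 bond to H, 2 bonds to O → oxidation state +1.
After: C3 has 1 bond to C, 3 bonds to O → oxidation state +3.
Δ = +3 − (+1) = +2, so this is an oxidation at C3.

+2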